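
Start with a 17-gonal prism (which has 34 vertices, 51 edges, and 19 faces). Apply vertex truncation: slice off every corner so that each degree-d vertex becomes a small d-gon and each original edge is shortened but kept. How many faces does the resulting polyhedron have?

53

Truncation replaces each original edge-end by a new vertex, so V′ = 2E = 102.
Each original edge survives, and each old vertex of degree d contributes d new edges; summing degrees gives Σd = 2E, so E′ = E + 2E = 3E = 153.
Each original face survives and each original vertex becomes one new face: F′ = F + V = 53.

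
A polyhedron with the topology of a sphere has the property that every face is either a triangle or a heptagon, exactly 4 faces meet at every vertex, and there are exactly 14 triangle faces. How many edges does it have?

28

Let x be the number of heptagons; then F = 14 + x.
Edge–face incidences: 2E = 3·14 + 7·x = 42 + 7x.
Every vertex has degree 4, so 4V = 2E.
Euler: V − E + F = 2 ⇒ (2E)/4 − E + (14 + x) = 2.
Multiply by 8: 2·(2E) − 4·(2E) + 8·(14 + x) = 16, i.e. 112 + 8x − 2·(42 + 7x) = 16.
Collecting terms: −6x + 28 = 16, so −6x = −12, so x = 2.
Then 2E = 42 + 7·2 = 56, so E = 28, V = 2E/4 = 14, F = 14 + 2 = 16.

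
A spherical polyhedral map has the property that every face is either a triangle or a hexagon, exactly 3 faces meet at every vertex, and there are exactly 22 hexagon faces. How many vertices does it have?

48

Let x be the number of triangles; then F = 22 + x.
Edge–face incidences: 2E = 6·22 + 3·x = 132 + 3x.
Every vertex has degree 3, so 3V = 2E.
Euler: V − E + F = 2 ⇒ (2E)/3 − E + (22 + x) = 2.
Multiply by 6: 2·(2E) − 3·(2E) + 6·(22 + x) = 12, i.e. 132 + 6x − (132 + 3x) = 12.
Collecting terms: 3x = 12, so x = 4.
Then 2E = 132 + 3·4 = 144, so E = 72, V = 2E/3 = 48, F = 22 + 4 = 26.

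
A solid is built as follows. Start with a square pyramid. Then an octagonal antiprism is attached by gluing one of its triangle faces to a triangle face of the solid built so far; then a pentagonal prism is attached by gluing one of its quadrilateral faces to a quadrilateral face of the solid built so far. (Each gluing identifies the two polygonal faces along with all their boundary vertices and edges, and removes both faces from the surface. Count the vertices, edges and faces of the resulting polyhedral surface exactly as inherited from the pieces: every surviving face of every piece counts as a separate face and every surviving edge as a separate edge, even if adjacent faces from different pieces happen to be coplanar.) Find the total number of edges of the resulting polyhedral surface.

A square pyramid: V=5, E=8, F=5.
Attach an octagonal antiprism (V=16, E=32, F=18) along a 3-gon: merge 3 vertices and 3 edges, delete both glued faces → V=18, E=37, F=21.
Attach a pentagonal prism (V=10, E=15, F=7) along a 4-gon: merge 4 vertices and 4 edges, delete both glued faces → V=24, E=48, F=26.
Check: V − E + F = 24 − 48 + 26 = 2.

48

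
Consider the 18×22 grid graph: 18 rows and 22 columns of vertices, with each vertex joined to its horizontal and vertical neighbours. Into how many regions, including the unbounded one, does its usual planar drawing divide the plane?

358

The grid has V = 18·22 = 396 vertices and E = 18·21 + 22·17 = 752 edges.
F = 2 − V + E = 2 − 396 + 752 = 358.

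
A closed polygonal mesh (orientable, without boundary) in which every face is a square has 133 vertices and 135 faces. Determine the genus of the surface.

Every face is a square, so 2E = 4·135 = 540, giving E = 270.
χ = V − E + F = 133 − 270 + 135 = -2.
For a closed orientable surface χ = 2 − 2g, so g = (2 − (-2))/2 = 2.

2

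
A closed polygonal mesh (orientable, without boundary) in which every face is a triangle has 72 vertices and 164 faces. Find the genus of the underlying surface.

Every face is a triangle, so 2E = 3·164 = 492, giving E = 246.
χ = V − E + F = 72 − 246 + 164 = -10.
For a closed orientable surface χ = 2 − 2g, so g = (2 − (-10))/2 = 6.

6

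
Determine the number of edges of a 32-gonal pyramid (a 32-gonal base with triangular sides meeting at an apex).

A pyramid on an n-gon base has one n-gon and n triangles: V = 32 + 1 = 33, E = 2·32 = 64, F = 32 + 1 = 33.
Check: V − E + F = 33 − 64 + 33 = 2.

64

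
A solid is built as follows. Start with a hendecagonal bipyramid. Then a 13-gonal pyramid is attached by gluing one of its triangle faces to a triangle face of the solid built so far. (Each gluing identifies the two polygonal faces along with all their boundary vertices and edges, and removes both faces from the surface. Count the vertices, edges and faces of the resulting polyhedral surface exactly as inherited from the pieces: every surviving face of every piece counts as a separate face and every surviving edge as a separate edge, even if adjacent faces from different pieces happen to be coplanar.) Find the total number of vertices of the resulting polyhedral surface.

24

A hendecagonal bipyramid: V=13, E=33, F=22.
Attach a 13-gonal pyramid (V=14, E=26, F=14) along a 3-gon: merge 3 vertices and 3 edges, delete both glued faces → V=24, E=56, F=34.
Check: V − E + F = 24 − 56 + 34 = 2.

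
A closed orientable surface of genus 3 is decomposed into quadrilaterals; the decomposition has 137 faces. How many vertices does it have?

χ = 2 − 2·3 = -4, and every face is a square so 4F = 2E.
E = 4·137/2 = 274. Then V = -4 + E − F = -4 + 274 − 137 = 133.

133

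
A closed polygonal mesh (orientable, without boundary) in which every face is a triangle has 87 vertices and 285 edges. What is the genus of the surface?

Every face is a triangle and each edge borders two faces, so 3F = 2·285, giving F = 190.
χ = V − E + F = 87 − 285 + 190 = -8.
For a closed orientable surface χ = 2 − 2g, so g = (2 − (-8))/2 = 5.

5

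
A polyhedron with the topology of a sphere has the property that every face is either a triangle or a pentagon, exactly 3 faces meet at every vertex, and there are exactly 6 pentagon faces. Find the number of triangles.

2

Let x be the number of triangles; then F = 6 + x.
Edge–face incidences: 2E = 5·6 + 3·x = 30 + 3x.
Every vertex has degree 3, so 3V = 2E.
Euler: V − E + F = 2 ⇒ (2E)/3 − E + (6 + x) = 2.
Multiply by 6: 2·(2E) − 3·(2E) + 6·(6 + x) = 12, i.e. 36 + 6x − (30 + 3x) = 12.
Collecting terms: 3x + 6 = 12, so 3x = 6, so x = 2.
Then 2E = 30 + 3·2 = 36, so E = 18, V = 2E/3 = 12, F = 6 + 2 = 8.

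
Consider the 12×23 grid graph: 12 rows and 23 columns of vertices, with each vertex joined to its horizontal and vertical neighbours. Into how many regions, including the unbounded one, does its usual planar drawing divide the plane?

243

The grid has V = 12·23 = 276 vertices and E = 12·22 + 23·11 = 517 edges.
F = 2 − V + E = 2 − 276 + 517 = 243.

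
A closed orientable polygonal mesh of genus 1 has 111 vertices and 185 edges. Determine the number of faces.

For a closed orientable surface of genus 1, χ = 2 − 2·1 = 0.
F = 0 − V + E = 0 − 111 + 185 = 74.

74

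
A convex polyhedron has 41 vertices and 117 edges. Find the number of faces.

78

Here V − E + F = 2.
F = 2 − V + E = 2 − 41 + 117 = 78.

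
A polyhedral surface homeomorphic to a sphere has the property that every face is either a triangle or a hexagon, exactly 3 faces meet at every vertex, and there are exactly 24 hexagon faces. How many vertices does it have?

52

Let x be the number of triangles; then F = 24 + x.
Edge–face incidences: 2E = 6·24 + 3·x = 144 + 3x.
Every vertex has degree 3, so 3V = 2E.
Euler: V − E + F = 2 ⇒ (2E)/3 − E + (24 + x) = 2.
Multiply by 6: 2·(2E) − 3·(2E) + 6·(24 + x) = 12, i.e. 144 + 6x − (144 + 3x) = 12.
Collecting terms: 3x = 12, so x = 4.
Then 2E = 144 + 3·4 = 156, so E = 78, V = 2E/3 = 52, F = 24 + 4 = 28.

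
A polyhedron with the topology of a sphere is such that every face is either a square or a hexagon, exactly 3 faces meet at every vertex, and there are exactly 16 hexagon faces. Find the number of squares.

6

Let x be the number of squares; then F = 16 + x.
Edge–face incidences: 2E = 6·16 + 4·x = 96 + 4x.
Every vertex has degree 3, so 3V = 2E.
Euler: V − E + F = 2 ⇒ (2E)/3 − E + (16 + x) = 2.
Multiply by 6: 2·(2E) − 3·(2E) + 6·(16 + x) = 12, i.e. 96 + 6x − (96 + 4x) = 12.
Collecting terms: 2x = 12, so x = 6.
Then 2E = 96 + 4·6 = 120, so E = 60, V = 2E/3 = 40, F = 16 + 6 = 22.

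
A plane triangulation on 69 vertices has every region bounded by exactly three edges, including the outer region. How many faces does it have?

In a plane triangulation 3F = 2E and V − E + F = 2, so F = 2V − 4 = 2·69 − 4 = 134.

134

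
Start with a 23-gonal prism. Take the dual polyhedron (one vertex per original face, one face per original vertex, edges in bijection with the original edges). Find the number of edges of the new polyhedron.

The base solid has V = 46, E = 69, F = 25.
The dual swaps V and F and preserves E: V′ = F = 25, E′ = E = 69, F′ = V = 46.

69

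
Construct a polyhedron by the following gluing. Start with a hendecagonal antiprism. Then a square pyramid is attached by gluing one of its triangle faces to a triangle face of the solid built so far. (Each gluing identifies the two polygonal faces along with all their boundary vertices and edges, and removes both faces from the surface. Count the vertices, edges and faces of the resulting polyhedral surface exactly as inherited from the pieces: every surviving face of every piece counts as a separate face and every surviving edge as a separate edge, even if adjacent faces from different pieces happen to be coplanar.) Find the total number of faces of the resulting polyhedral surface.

27

A hendecagonal antiprism: V=22, E=44, F=24.
Attach a square pyramid (V=5, E=8, F=5) along a 3-gon: merge 3 vertices and 3 edges, delete both glued faces → V=24, E=49, F=27.
Check: V − E + F = 24 − 49 + 27 = 2.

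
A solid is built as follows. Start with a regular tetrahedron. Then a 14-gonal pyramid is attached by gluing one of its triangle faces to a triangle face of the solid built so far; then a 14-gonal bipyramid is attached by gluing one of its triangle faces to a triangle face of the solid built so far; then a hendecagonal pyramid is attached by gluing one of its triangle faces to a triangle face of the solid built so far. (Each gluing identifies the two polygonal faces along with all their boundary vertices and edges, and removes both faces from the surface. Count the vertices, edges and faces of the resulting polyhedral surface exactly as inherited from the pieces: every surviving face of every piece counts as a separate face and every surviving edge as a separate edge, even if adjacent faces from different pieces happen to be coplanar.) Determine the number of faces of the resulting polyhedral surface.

53

A regular tetrahedron: V=4, E=6, F=4.
Attach a 14-gonal pyramid (V=15, E=28, F=15) along a 3-gon: merge 3 vertices and 3 edges, delete both glued faces → V=16, E=31, F=17.
Attach a 14-gonal bipyramid (V=16, E=42, F=28) along a 3-gon: merge 3 vertices and 3 edges, delete both glued faces → V=29, E=70, F=43.
Attach a hendecagonal pyramid (V=12, E=22, F=12) along a 3-gon: merge 3 vertices and 3 edges, delete both glued faces → V=38, E=89, F=53.
Check: V − E + F = 38 − 89 + 53 = 2.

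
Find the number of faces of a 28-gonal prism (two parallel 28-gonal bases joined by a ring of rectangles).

30

A prism on an n-gon has two n-gon bases and n rectangular sides: V = 2·28 = 56, E = 3·28 = 84, F = 28 + 2 = 30.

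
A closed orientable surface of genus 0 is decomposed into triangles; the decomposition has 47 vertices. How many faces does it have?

90

χ = 2 − 2·0 = 2, and every face is a triangle so 3F = 2E.
V − E + F = 2 with E = 3F/2 gives 47 − (3/2 − 1)·F = 2, so F = 90 and E = 135.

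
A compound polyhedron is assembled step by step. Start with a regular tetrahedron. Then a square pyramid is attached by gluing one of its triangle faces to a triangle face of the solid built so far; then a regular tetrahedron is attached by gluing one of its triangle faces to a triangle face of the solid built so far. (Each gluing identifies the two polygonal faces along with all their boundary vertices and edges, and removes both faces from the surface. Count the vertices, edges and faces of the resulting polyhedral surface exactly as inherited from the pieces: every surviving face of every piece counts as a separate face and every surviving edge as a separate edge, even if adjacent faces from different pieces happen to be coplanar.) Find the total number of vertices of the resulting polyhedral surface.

7

A regular tetrahedron: V=4, E=6, F=4.
Attach a square pyramid (V=5, E=8, F=5) along a 3-gon: merge 3 vertices and 3 edges, delete both glued faces → V=6, E=11, F=7.
Attach a regular tetrahedron (V=4, E=6, F=4) along a 3-gon: merge 3 vertices and 3 edges, delete both glued faces → V=7, E=14, F=9.
Check: V − E + F = 7 − 14 + 9 = 2.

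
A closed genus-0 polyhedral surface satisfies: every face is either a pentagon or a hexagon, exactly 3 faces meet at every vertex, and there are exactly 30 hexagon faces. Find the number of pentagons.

Let x be the number of pentagons; then F = 30 + x.
Edge–face incidences: 2E = 6·30 + 5·x = 180 + 5x.
Every vertex has degree 3, so 3V = 2E.
Euler: V − E + F = 2 ⇒ (2E)/3 − E + (30 + x) = 2.
Multiply by 6: 2·(2E) − 3·(2E) + 6·(30 + x) = 12, i.e. 180 + 6x − (180 + 5x) = 12.
Collecting terms: x = 12.
Then 2E = 180 + 5·12 = 240, so E = 120, V = 2E/3 = 80, F = 30 + 12 = 42.

12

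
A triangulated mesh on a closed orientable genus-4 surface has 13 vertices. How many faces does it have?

38

χ = 2 − 2·4 = -6, and every face is a triangle so 3F = 2E.
V − E + F = -6 with E = 3F/2 gives 13 − (3/2 − 1)·F = -6, so F = 38 and E = 57.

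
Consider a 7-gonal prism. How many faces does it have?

A prism on an n-gon has two n-gon bases and n rectangular sides: V = 2·7 = 14, E = 3·7 = 21, F = 7 + 2 = 9.

9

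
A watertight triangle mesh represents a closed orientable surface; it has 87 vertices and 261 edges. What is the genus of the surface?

1

Every face is a triangle and each edge borders two faces, so 3F = 2·261, giving F = 174.
χ = V − E + F = 87 − 261 + 174 = 0.
For a closed orientable surface χ = 2 − 2g, so g = (2 − (0))/2 = 1.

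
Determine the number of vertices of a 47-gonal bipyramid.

49

A bipyramid over an n-gon has 2n triangular faces and n + 2 vertices: V = 47 + 2 = 49, E = 3·47 = 141, F = 2·47 = 94.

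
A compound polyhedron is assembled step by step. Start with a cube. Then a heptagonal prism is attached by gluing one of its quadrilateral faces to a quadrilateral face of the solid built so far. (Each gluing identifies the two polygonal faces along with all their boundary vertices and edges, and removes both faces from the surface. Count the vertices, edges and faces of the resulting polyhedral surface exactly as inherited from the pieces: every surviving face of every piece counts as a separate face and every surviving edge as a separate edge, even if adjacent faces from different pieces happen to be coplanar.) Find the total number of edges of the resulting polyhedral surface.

A cube: V=8, E=12, F=6.
Attach a heptagonal prism (V=14, E=21, F=9) along a 4-gon: merge 4 vertices and 4 edges, delete both glued faces → V=18, E=29, F=13.
Check: V − E + F = 18 − 29 + 13 = 2.

29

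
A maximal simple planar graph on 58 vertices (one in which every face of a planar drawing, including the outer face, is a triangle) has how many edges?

In a plane triangulation 3F = 2E and V − E + F = 2, so E = 3V − 6 = 3·58 − 6 = 168.

168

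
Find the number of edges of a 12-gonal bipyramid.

A bipyramid over an n-gon has 2n triangular faces and n + 2 vertices: V = 12 + 2 = 14, E = 3·12 = 36, F = 2·12 = 24.

36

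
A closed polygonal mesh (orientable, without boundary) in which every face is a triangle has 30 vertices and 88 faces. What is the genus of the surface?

Every face is a triangle, so 2E = 3·88 = 264, giving E = 132.
χ = V − E + F = 30 − 132 + 88 = -14.
For a closed orientable surface χ = 2 − 2g, so g = (2 − (-14))/2 = 8.

8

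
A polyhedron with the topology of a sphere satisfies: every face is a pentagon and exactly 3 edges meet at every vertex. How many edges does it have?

Each face has 5 edges and each edge borders two faces, so 2E = 5F.
Each vertex has degree 3, so 3V = 2E and hence V = 5F/3.
Euler: V − E + F = 2 ⇒ (5F/3) − (5F/2) + F = 2.
Multiply by 6: (10 − 15 + 6)F = 12, i.e. 1F = 12.
So F = 12, E = 5·12/2 = 30, V = 5·12/3 = 20.

30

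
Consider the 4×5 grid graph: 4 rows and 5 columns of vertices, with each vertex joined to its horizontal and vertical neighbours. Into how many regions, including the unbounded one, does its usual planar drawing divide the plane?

The grid has V = 4·5 = 20 vertices and E = 4·4 + 5·3 = 31 edges.
F = 2 − V + E = 2 − 20 + 31 = 13.

13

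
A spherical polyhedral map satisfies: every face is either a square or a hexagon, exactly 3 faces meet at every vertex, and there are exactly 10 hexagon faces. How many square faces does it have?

Let x be the number of squares; then F = 10 + x.
Edge–face incidences: 2E = 6·10 + 4·x = 60 + 4x.
Every vertex has degree 3, so 3V = 2E.
Euler: V − E + F = 2 ⇒ (2E)/3 − E + (10 + x) = 2.
Multiply by 6: 2·(2E) − 3·(2E) + 6·(10 + x) = 12, i.e. 60 + 6x − (60 + 4x) = 12.
Collecting terms: 2x = 12, so x = 6.
Then 2E = 60 + 4·6 = 84, so E = 42, V = 2E/3 = 28, F = 10 + 6 = 16.

6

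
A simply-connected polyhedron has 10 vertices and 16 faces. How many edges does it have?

24

Here V − E + F = 2.
E = V + F − (2) = 10 + 16 − (2) = 24.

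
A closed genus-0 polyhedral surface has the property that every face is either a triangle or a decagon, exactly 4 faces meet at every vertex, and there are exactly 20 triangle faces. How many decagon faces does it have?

Let x be the number of decagons; then F = 20 + x.
Edge–face incidences: 2E = 3·20 + 10·x = 60 + 10x.
Every vertex has degree 4, so 4V = 2E.
Euler: V − E + F = 2 ⇒ (2E)/4 − E + (20 + x) = 2.
Multiply by 8: 2·(2E) − 4·(2E) + 8·(20 + x) = 16, i.e. 160 + 8x − 2·(60 + 10x) = 16.
Collecting terms: −12x + 40 = 16, so −12x = −24, so x = 2.
Then 2E = 60 + 10·2 = 80, so E = 40, V = 2E/4 = 20, F = 20 + 2 = 22.

2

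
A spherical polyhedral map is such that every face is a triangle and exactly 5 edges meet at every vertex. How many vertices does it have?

Each face has 3 edges and each edge borders two faces, so 2E = 3F.
Each vertex has degree 5, so 5V = 2E and hence V = 3F/5.
Euler: V − E + F = 2 ⇒ (3F/5) − (3F/2) + F = 2.
Multiply by 10: (6 − 15 + 10)F = 20, i.e. 1F = 20.
So F = 20, E = 3·20/2 = 30, V = 3·20/5 = 12.

12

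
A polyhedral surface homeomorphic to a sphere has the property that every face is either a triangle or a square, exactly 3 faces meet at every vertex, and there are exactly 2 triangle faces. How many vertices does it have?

6

Let x be the number of squares; then F = 2 + x.
Edge–face incidences: 2E = 3·2 + 4·x = 6 + 4x.
Every vertex has degree 3, so 3V = 2E.
Euler: V − E + F = 2 ⇒ (2E)/3 − E + (2 + x) = 2.
Multiply by 6: 2·(2E) − 3·(2E) + 6·(2 + x) = 12, i.e. 12 + 6x − (6 + 4x) = 12.
Collecting terms: 2x + 6 = 12, so 2x = 6, so x = 3.
Then 2E = 6 + 4·3 = 18, so E = 9, V = 2E/3 = 6, F = 2 + 3 = 5.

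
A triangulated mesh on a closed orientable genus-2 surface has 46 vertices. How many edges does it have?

144

χ = 2 − 2·2 = -2, and every face is a triangle so 3F = 2E.
V − E + F = -2 with E = 3F/2 gives 46 − (3/2 − 1)·F = -2, so F = 96 and E = 144.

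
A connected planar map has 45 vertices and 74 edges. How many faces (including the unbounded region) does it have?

31

Euler's formula for a connected plane graph: V − E + F = 2, so F = 2 − 45 + 74 = 31.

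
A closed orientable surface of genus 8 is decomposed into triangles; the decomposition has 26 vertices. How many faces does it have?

χ = 2 − 2·8 = -14, and every face is a triangle so 3F = 2E.
V − E + F = -14 with E = 3F/2 gives 26 − (3/2 − 1)·F = -14, so F = 80 and E = 120.

80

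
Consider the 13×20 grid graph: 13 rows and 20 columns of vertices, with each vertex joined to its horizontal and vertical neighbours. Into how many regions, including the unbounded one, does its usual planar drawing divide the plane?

229

The grid has V = 13·20 = 260 vertices and E = 13·19 + 20·12 = 487 edges.
F = 2 − V + E = 2 − 260 + 487 = 229.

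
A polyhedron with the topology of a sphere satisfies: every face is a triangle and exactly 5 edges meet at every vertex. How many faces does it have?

Each face has 3 edges and each edge borders two faces, so 2E = 3F.
Each vertex has degree 5, so 5V = 2E and hence V = 3F/5.
Euler: V − E + F = 2 ⇒ (3F/5) − (3F/2) + F = 2.
Multiply by 10: (6 − 15 + 10)F = 20, i.e. 1F = 20.
So F = 20, E = 3·20/2 = 30, V = 3·20/5 = 12.

20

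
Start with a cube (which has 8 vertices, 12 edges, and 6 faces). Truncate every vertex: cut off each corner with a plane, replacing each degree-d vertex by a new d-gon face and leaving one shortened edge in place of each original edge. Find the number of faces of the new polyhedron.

14

Truncation replaces each original edge-end by a new vertex, so V′ = 2E = 24.
Each original edge survives, and each old vertex of degree d contributes d new edges; summing degrees gives Σd = 2E, so E′ = E + 2E = 3E = 36.
Each original face survives and each original vertex becomes one new face: F′ = F + V = 14.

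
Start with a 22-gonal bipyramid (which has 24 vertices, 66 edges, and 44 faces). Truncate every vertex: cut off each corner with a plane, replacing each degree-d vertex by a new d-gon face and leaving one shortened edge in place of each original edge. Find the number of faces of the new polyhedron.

68

Truncation replaces each original edge-end by a new vertex, so V′ = 2E = 132.
Each original edge survives, and each old vertex of degree d contributes d new edges; summing degrees gives Σd = 2E, so E′ = E + 2E = 3E = 198.
Each original face survives and each original vertex becomes one new face: F′ = F + V = 68.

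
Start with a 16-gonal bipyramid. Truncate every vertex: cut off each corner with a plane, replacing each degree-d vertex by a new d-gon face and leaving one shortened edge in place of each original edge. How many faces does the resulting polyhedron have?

50

The base solid has V = 18, E = 48, F = 32.
Truncation replaces each original edge-end by a new vertex, so V′ = 2E = 96.
Each original edge survives, and each old vertex of degree d contributes d new edges; summing degrees gives Σd = 2E, so E′ = E + 2E = 3E = 144.
Each original face survives and each original vertex becomes one new face: F′ = F + V = 50.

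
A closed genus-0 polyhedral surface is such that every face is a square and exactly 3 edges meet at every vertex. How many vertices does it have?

8

Each face has 4 edges and each edge borders two faces, so 2E = 4F.
Each vertex has degree 3, so 3V = 2E and hence V = 4F/3.
Euler: V − E + F = 2 ⇒ (4F/3) − (4F/2) + F = 2.
Multiply by 6: (8 − 12 + 6)F = 12, i.e. 2F = 12.
So F = 6, E = 4·6/2 = 12, V = 4·6/3 = 8.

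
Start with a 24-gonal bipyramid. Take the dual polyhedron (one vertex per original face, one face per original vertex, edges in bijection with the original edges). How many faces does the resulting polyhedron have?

The base solid has V = 26, E = 72, F = 48.
The dual swaps V and F and preserves E: V′ = F = 48, E′ = E = 72, F′ = V = 26.

26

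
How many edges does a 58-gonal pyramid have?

A pyramid on an n-gon base has one n-gon and n triangles: V = 58 + 1 = 59, E = 2·58 = 116, F = 58 + 1 = 59.

116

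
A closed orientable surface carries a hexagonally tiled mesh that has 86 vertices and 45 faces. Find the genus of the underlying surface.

3

Every face is a hexagon, so 2E = 6·45 = 270, giving E = 135.
χ = V − E + F = 86 − 135 + 45 = -4.
For a closed orientable surface χ = 2 − 2g, so g = (2 − (-4))/2 = 3.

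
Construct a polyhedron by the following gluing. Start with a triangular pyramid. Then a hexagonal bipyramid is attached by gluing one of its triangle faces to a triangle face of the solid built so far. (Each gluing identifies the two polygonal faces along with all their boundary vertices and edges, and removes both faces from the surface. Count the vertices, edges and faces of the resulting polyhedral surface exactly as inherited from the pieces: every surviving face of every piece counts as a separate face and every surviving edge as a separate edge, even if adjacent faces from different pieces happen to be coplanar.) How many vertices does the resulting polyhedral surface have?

9

A triangular pyramid: V=4, E=6, F=4.
Attach a hexagonal bipyramid (V=8, E=18, F=12) along a 3-gon: merge 3 vertices and 3 edges, delete both glued faces → V=9, E=21, F=14.
Check: V − E + F = 9 − 21 + 14 = 2.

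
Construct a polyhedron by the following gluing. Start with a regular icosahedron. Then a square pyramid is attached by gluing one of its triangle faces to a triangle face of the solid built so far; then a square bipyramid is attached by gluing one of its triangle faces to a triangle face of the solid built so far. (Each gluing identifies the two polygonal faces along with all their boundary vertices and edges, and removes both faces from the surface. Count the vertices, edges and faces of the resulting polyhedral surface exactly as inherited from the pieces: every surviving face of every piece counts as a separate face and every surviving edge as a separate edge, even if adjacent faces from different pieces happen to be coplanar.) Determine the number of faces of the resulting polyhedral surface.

A regular icosahedron: V=12, E=30, F=20.
Attach a square pyramid (V=5, E=8, F=5) along a 3-gon: merge 3 vertices and 3 edges, delete both glued faces → V=14, E=35, F=23.
Attach a square bipyramid (V=6, E=12, F=8) along a 3-gon: merge 3 vertices and 3 edges, delete both glued faces → V=17, E=44, F=29.
Check: V − E + F = 17 − 44 + 29 = 2.

29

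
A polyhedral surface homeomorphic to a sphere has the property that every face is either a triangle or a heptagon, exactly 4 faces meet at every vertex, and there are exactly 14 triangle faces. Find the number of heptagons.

2

Let x be the number of heptagons; then F = 14 + x.
Edge–face incidences: 2E = 3·14 + 7·x = 42 + 7x.
Every vertex has degree 4, so 4V = 2E.
Euler: V − E + F = 2 ⇒ (2E)/4 − E + (14 + x) = 2.
Multiply by 8: 2·(2E) − 4·(2E) + 8·(14 + x) = 16, i.e. 112 + 8x − 2·(42 + 7x) = 16.
Collecting terms: −6x + 28 = 16, so −6x = −12, so x = 2.
Then 2E = 42 + 7·2 = 56, so E = 28, V = 2E/4 = 14, F = 14 + 2 = 16.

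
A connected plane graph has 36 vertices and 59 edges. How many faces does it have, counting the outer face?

Euler's formula for a connected plane graph: V − E + F = 2, so F = 2 − 36 + 59 = 25.

25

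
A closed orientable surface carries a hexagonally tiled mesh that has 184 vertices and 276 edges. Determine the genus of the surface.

Every face is a hexagon and each edge borders two faces, so 6F = 2·276, giving F = 92.
χ = V − E + F = 184 − 276 + 92 = 0.
For a closed orientable surface χ = 2 − 2g, so g = (2 − (0))/2 = 1.

1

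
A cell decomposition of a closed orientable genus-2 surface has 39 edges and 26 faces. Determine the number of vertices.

11

For a closed orientable surface of genus 2, χ = 2 − 2·2 = -2.
V = -2 + E − F = -2 + 39 − 26 = 11.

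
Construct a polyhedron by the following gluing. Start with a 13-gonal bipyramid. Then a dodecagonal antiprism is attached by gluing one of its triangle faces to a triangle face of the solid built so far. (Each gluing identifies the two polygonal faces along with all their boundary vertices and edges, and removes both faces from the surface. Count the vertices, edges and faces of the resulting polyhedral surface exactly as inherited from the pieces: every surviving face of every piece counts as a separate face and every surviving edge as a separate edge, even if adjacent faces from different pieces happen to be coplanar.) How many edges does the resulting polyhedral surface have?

A 13-gonal bipyramid: V=15, E=39, F=26.
Attach a dodecagonal antiprism (V=24, E=48, F=26) along a 3-gon: merge 3 vertices and 3 edges, delete both glued faces → V=36, E=84, F=50.
Check: V − E + F = 36 − 84 + 50 = 2.

84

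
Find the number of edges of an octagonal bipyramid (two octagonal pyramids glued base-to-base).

24

A bipyramid over an n-gon has 2n triangular faces and n + 2 vertices: V = 8 + 2 = 10, E = 3·8 = 24, F = 2·8 = 16.
Check: V − E + F = 10 − 24 + 16 = 2.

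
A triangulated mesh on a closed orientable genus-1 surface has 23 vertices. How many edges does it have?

χ = 2 − 2·1 = 0, and every face is a triangle so 3F = 2E.
V − E + F = 0 with E = 3F/2 gives 23 − (3/2 − 1)·F = 0, so F = 46 and E = 69.

69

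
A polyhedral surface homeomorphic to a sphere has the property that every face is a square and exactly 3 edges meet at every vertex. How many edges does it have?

Each face has 4 edges and each edge borders two faces, so 2E = 4F.
Each vertex has degree 3, so 3V = 2E and hence V = 4F/3.
Euler: V − E + F = 2 ⇒ (4F/3) − (4F/2) + F = 2.
Multiply by 6: (8 − 12 + 6)F = 12, i.e. 2F = 12.
So F = 6, E = 4·6/2 = 12, V = 4·6/3 = 8.

12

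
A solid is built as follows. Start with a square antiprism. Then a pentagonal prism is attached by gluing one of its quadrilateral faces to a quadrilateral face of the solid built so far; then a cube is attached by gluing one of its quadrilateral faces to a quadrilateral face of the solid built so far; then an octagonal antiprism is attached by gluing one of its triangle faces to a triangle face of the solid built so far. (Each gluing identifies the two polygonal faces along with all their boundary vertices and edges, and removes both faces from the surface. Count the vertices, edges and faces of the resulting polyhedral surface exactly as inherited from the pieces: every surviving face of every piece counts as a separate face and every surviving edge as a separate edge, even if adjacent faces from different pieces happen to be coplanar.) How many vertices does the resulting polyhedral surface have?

31

A square antiprism: V=8, E=16, F=10.
Attach a pentagonal prism (V=10, E=15, F=7) along a 4-gon: merge 4 vertices and 4 edges, delete both glued faces → V=14, E=27, F=15.
Attach a cube (V=8, E=12, F=6) along a 4-gon: merge 4 vertices and 4 edges, delete both glued faces → V=18, E=35, F=19.
Attach an octagonal antiprism (V=16, E=32, F=18) along a 3-gon: merge 3 vertices and 3 edges, delete both glued faces → V=31, E=64, F=35.
Check: V − E + F = 31 − 64 + 35 = 2.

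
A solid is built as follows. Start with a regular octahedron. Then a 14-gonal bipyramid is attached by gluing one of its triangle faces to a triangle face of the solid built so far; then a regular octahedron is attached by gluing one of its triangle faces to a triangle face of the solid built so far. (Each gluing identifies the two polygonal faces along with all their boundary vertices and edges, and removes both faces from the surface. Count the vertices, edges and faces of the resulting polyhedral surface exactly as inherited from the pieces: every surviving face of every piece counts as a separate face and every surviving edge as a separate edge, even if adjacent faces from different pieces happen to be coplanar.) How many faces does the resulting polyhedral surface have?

A regular octahedron: V=6, E=12, F=8.
Attach a 14-gonal bipyramid (V=16, E=42, F=28) along a 3-gon: merge 3 vertices and 3 edges, delete both glued faces → V=19, E=51, F=34.
Attach a regular octahedron (V=6, E=12, F=8) along a 3-gon: merge 3 vertices and 3 edges, delete both glued faces → V=22, E=60, F=40.
Check: V − E + F = 22 − 60 + 40 = 2.

40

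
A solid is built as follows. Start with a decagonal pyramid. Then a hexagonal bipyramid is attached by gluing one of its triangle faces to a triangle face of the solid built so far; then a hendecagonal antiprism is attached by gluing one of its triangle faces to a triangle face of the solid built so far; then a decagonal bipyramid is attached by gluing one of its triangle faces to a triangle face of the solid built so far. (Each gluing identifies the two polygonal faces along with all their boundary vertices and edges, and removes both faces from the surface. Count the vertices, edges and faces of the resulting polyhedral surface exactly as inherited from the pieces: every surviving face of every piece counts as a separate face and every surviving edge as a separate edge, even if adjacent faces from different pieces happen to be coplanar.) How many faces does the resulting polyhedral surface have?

A decagonal pyramid: V=11, E=20, F=11.
Attach a hexagonal bipyramid (V=8, E=18, F=12) along a 3-gon: merge 3 vertices and 3 edges, delete both glued faces → V=16, E=35, F=21.
Attach a hendecagonal antiprism (V=22, E=44, F=24) along a 3-gon: merge 3 vertices and 3 edges, delete both glued faces → V=35, E=76, F=43.
Attach a decagonal bipyramid (V=12, E=30, F=20) along a 3-gon: merge 3 vertices and 3 edges, delete both glued faces → V=44, E=103, F=61.
Check: V − E + F = 44 − 103 + 61 = 2.

61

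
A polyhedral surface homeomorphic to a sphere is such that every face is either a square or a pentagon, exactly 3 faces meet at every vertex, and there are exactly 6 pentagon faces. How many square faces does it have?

Let x be the number of squares; then F = 6 + x.
Edge–face incidences: 2E = 5·6 + 4·x = 30 + 4x.
Every vertex has degree 3, so 3V = 2E.
Euler: V − E + F = 2 ⇒ (2E)/3 − E + (6 + x) = 2.
Multiply by 6: 2·(2E) − 3·(2E) + 6·(6 + x) = 12, i.e. 36 + 6x − (30 + 4x) = 12.
Collecting terms: 2x + 6 = 12, so 2x = 6, so x = 3.
Then 2E = 30 + 4·3 = 42, so E = 21, V = 2E/3 = 14, F = 6 + 3 = 9.

3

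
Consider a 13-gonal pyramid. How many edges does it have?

26

A pyramid on an n-gon base has one n-gon and n triangles: V = 13 + 1 = 14, E = 2·13 = 26, F = 13 + 1 = 14.
Check: V − E + F = 14 − 26 + 14 = 2.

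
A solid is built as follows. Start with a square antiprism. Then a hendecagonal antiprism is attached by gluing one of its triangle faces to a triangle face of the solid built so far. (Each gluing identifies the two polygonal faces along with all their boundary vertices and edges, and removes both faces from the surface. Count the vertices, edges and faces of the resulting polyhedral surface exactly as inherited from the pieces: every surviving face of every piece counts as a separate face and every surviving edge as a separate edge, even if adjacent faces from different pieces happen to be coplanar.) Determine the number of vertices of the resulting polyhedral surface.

27

A square antiprism: V=8, E=16, F=10.
Attach a hendecagonal antiprism (V=22, E=44, F=24) along a 3-gon: merge 3 vertices and 3 edges, delete both glued faces → V=27, E=57, F=32.
Check: V − E + F = 27 − 57 + 32 = 2.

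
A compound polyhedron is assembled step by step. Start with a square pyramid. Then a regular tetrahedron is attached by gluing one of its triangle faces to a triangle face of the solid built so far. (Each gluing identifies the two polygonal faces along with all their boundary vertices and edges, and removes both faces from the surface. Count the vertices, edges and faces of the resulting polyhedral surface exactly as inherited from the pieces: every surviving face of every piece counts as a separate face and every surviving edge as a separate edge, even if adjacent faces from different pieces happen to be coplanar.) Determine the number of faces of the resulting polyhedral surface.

A square pyramid: V=5, E=8, F=5.
Attach a regular tetrahedron (V=4, E=6, F=4) along a 3-gon: merge 3 vertices and 3 edges, delete both glued faces → V=6, E=11, F=7.
Check: V − E + F = 6 − 11 + 7 = 2.

7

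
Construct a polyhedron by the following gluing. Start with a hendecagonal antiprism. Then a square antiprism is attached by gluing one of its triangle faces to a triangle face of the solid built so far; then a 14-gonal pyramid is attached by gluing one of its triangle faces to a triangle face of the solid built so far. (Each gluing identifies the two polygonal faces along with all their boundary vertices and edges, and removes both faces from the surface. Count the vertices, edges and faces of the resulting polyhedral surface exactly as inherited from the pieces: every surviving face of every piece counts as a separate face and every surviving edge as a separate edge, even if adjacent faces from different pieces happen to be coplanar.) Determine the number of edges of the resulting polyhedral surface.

A hendecagonal antiprism: V=22, E=44, F=24.
Attach a square antiprism (V=8, E=16, F=10) along a 3-gon: merge 3 vertices and 3 edges, delete both glued faces → V=27, E=57, F=32.
Attach a 14-gonal pyramid (V=15, E=28, F=15) along a 3-gon: merge 3 vertices and 3 edges, delete both glued faces → V=39, E=82, F=45.
Check: V − E + F = 39 − 82 + 45 = 2.

82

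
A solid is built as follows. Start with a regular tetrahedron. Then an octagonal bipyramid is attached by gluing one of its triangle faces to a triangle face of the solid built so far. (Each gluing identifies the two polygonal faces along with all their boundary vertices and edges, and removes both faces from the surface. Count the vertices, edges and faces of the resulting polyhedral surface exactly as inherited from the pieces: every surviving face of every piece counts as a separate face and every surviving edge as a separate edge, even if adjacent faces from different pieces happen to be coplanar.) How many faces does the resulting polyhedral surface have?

A regular tetrahedron: V=4, E=6, F=4.
Attach an octagonal bipyramid (V=10, E=24, F=16) along a 3-gon: merge 3 vertices and 3 edges, delete both glued faces → V=11, E=27, F=18.
Check: V − E + F = 11 − 27 + 18 = 2.

18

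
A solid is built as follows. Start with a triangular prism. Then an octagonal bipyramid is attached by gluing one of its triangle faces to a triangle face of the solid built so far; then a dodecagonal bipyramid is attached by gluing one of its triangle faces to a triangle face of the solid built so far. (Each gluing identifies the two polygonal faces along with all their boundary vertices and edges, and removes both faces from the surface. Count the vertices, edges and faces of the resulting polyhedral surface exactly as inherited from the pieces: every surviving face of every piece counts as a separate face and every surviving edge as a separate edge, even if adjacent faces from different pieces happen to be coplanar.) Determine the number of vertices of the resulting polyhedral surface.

24

A triangular prism: V=6, E=9, F=5.
Attach an octagonal bipyramid (V=10, E=24, F=16) along a 3-gon: merge 3 vertices and 3 edges, delete both glued faces → V=13, E=30, F=19.
Attach a dodecagonal bipyramid (V=14, E=36, F=24) along a 3-gon: merge 3 vertices and 3 edges, delete both glued faces → V=24, E=63, F=41.
Check: V − E + F = 24 − 63 + 41 = 2.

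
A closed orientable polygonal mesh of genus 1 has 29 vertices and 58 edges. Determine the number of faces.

For a closed orientable surface of genus 1, χ = 2 − 2·1 = 0.
F = 0 − V + E = 0 − 29 + 58 = 29.

29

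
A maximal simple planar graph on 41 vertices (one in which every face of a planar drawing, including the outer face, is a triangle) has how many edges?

In a plane triangulation 3F = 2E and V − E + F = 2, so E = 3V − 6 = 3·41 − 6 = 117.

117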